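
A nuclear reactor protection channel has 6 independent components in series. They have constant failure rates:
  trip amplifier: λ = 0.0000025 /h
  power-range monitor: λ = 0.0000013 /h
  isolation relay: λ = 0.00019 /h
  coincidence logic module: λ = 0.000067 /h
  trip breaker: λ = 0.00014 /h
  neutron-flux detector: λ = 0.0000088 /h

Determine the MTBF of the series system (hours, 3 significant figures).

Series of exponential components: λ_sys = Σ λ_i
λ_sys = 0.0000025 + 0.0000013 + 0.00019 + 0.000067 + 0.00014 + 0.0000088 = 4.0960e-04 /h
MTBF = 1 / λ_sys = 2440 h

2440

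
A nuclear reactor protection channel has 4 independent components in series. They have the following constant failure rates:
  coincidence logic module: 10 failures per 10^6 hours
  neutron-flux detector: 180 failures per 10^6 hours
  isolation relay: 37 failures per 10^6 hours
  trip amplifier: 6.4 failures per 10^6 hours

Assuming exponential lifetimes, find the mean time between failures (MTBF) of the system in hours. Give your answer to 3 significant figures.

Series of exponential components: λ_sys = Σ λ_i
λ_sys = 0.000010 + 0.00018 + 0.000037 + 0.0000064 = 2.3340e-04 /h
MTBF = 1 / λ_sys = 4280 h

4280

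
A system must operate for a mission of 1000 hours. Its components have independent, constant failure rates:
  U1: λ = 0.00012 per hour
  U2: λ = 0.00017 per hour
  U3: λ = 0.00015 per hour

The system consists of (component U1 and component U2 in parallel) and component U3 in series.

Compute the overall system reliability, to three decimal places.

R(U1) = exp(−0.00012 × 1000) = 0.88692
R(U2) = exp(−0.00017 × 1000) = 0.84366
R(U3) = exp(−0.00015 × 1000) = 0.86071
Parallel (U1 and U2): 1 − (1 − 0.88692)(1 − 0.84366) = 0.98232
Series ([0.98232] and U3): 0.98232 × 0.86071 = 0.845

0.845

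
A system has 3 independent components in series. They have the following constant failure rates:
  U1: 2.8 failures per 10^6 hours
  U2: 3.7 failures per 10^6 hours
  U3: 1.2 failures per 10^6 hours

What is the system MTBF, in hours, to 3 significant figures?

130000

Series of exponential components: λ_sys = Σ λ_i
λ_sys = 0.0000028 + 0.0000037 + 0.0000012 = 7.7000e-06 /h
MTBF = 1 / λ_sys = 130000 h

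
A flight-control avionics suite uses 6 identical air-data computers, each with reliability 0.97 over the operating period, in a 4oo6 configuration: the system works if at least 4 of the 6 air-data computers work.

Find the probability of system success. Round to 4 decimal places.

R = Σ_{i=4}^{6} C(6,i) p^i (1−p)^{6−i} with p = 0.97
C(6,4)·0.97^4·0.03^2 = 0.011951
C(6,5)·0.97^5·0.03^1 = 0.154572
C(6,6)·0.97^6·0.03^0 = 0.832972
Sum = 0.9995

0.9995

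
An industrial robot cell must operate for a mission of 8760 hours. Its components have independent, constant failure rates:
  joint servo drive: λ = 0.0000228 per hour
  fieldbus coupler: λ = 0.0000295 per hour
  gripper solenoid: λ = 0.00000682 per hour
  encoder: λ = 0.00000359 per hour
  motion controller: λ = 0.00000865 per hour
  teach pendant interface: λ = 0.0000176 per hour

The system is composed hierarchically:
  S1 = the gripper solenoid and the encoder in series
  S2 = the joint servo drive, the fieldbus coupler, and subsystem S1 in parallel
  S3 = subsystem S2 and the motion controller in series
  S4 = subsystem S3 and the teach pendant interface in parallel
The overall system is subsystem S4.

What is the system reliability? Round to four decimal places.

R(joint servo drive) = exp(−0.0000228 × 8760) = 0.818953
R(fieldbus coupler) = exp(−0.0000295 × 8760) = 0.772271
R(gripper solenoid) = exp(−0.00000682 × 8760) = 0.942006
R(encoder) = exp(−0.00000359 × 8760) = 0.969041
R(motion controller) = exp(−0.00000865 × 8760) = 0.927026
R(teach pendant interface) = exp(−0.0000176 × 8760) = 0.857121
Series (gripper solenoid and encoder): 0.942006 × 0.969041 = 0.912842
Parallel (joint servo drive, fieldbus coupler, and [0.912842]): 1 − (1 − 0.818953)(1 − 0.772271)(1 − 0.912842) = 0.996407
Series ([0.996407] and motion controller): 0.996407 × 0.927026 = 0.923695
Parallel ([0.923695] and teach pendant interface): 1 − (1 − 0.923695)(1 − 0.857121) = 0.9891

0.9891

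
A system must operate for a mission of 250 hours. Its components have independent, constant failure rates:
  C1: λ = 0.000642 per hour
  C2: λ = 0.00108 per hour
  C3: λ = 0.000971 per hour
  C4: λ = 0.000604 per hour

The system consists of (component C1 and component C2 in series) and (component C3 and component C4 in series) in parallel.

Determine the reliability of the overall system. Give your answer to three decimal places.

0.886

R(C1) = exp(−0.000642 × 250) = 0.85172
R(C2) = exp(−0.00108 × 250) = 0.76338
R(C3) = exp(−0.000971 × 250) = 0.78447
R(C4) = exp(−0.000604 × 250) = 0.85985
Series (C1 and C2): 0.85172 × 0.76338 = 0.65019
Series (C3 and C4): 0.78447 × 0.85985 = 0.67453
Parallel ([0.65019] and [0.67453]): 1 − (1 − 0.65019)(1 − 0.67453) = 0.886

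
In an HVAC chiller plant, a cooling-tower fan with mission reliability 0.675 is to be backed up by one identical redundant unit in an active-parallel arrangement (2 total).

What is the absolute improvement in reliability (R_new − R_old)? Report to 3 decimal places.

R_before = 0.675
R_after = 1 − (1 − 0.675)^2 = 0.894
ΔR = 0.894 − 0.675 = 0.219

0.219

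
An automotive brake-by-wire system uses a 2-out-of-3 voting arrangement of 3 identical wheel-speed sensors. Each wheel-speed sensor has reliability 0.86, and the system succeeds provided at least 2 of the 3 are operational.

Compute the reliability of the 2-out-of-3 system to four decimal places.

R = Σ_{i=2}^{3} C(3,i) p^i (1−p)^{3−i} with p = 0.86
C(3,2)·0.86^2·0.14^1 = 0.310632
C(3,3)·0.86^3·0.14^0 = 0.636056
Sum = 0.9467

0.9467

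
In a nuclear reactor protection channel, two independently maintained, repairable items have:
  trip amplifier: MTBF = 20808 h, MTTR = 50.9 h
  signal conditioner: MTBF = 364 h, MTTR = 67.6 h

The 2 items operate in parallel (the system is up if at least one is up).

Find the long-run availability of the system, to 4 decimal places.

A(trip amplifier) = MTBF/(MTBF+MTTR) = 20808/(20808+50.9) = 0.997560
A(signal conditioner) = MTBF/(MTBF+MTTR) = 364/(364+67.6) = 0.843373
Parallel availability: 1 − (1 − 0.997560)(1 − 0.843373) = 0.9996

0.9996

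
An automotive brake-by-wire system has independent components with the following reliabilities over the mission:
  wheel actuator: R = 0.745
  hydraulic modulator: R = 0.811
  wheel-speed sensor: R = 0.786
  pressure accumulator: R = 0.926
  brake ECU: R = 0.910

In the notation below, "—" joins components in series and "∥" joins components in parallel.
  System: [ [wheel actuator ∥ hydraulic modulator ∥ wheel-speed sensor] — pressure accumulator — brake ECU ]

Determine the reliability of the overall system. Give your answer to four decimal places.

0.8340

Parallel (wheel actuator, hydraulic modulator, and wheel-speed sensor): 1 − (1 − 0.745000)(1 − 0.811000)(1 − 0.786000) = 0.989686
Series ([0.989686], pressure accumulator, and brake ECU): 0.989686 × 0.926000 × 0.910000 = 0.8340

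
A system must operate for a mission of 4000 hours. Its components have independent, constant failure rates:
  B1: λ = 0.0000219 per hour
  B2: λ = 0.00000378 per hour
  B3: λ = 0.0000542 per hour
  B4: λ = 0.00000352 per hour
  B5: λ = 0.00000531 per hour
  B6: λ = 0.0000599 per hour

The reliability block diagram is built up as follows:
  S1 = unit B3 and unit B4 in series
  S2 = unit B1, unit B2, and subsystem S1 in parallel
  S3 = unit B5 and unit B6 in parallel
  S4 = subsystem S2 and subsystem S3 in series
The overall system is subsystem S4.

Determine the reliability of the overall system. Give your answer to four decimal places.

R(B1) = exp(−0.0000219 × 4000) = 0.916127
R(B2) = exp(−0.00000378 × 4000) = 0.984994
R(B3) = exp(−0.0000542 × 4000) = 0.805091
R(B4) = exp(−0.00000352 × 4000) = 0.986019
R(B5) = exp(−0.00000531 × 4000) = 0.978984
R(B6) = exp(−0.0000599 × 4000) = 0.786943
Series (B3 and B4): 0.805091 × 0.986019 = 0.793835
Parallel (B1, B2, and [0.793835]): 1 − (1 − 0.916127)(1 − 0.984994)(1 − 0.793835) = 0.999741
Parallel (B5 and B6): 1 − (1 − 0.978984)(1 − 0.786943) = 0.995522
Series ([0.999741] and [0.995522]): 0.999741 × 0.995522 = 0.9953

0.9953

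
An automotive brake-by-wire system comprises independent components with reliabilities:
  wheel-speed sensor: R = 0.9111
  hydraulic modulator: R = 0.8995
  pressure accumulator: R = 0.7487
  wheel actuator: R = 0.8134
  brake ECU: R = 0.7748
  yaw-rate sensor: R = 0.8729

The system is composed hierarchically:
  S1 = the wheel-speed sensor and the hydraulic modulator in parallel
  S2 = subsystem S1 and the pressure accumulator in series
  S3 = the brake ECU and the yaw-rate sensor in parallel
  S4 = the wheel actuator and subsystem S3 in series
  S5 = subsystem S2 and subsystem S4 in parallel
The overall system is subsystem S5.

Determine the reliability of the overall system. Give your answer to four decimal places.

0.9459

Parallel (wheel-speed sensor and hydraulic modulator): 1 − (1 − 0.911100)(1 − 0.899500) = 0.991066
Series ([0.991066] and pressure accumulator): 0.991066 × 0.748700 = 0.742011
Parallel (brake ECU and yaw-rate sensor): 1 − (1 − 0.774800)(1 − 0.872900) = 0.971377
Series (wheel actuator and [0.971377]): 0.813400 × 0.971377 = 0.790118
Parallel ([0.742011] and [0.790118]): 1 − (1 − 0.742011)(1 − 0.790118) = 0.9459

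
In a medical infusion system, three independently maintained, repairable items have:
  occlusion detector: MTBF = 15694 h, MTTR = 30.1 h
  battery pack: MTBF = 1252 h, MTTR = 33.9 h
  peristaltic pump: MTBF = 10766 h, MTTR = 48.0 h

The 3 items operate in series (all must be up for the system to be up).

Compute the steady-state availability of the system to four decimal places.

0.9675

A(occlusion detector) = MTBF/(MTBF+MTTR) = 15694/(15694+30.1) = 0.998086
A(battery pack) = MTBF/(MTBF+MTTR) = 1252/(1252+33.9) = 0.973637
A(peristaltic pump) = MTBF/(MTBF+MTTR) = 10766/(10766+48.0) = 0.995561
Series availability: 0.998086 × 0.973637 × 0.995561 = 0.9675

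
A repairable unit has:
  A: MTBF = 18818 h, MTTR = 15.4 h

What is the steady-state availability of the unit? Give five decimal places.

0.99918

A(A) = MTBF/(MTBF+MTTR) = 18818/(18818+15.4) = 0.99918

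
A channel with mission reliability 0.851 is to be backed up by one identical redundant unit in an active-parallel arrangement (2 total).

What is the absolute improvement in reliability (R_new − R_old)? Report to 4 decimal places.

0.1268

R_before = 0.851
R_after = 1 − (1 − 0.851)^2 = 0.9778
ΔR = 0.9778 − 0.851 = 0.1268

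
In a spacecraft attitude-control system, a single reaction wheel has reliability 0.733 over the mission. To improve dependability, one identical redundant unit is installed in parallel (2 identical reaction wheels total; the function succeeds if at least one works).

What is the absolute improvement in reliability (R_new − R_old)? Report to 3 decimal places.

0.196

R_before = 0.733
R_after = 1 − (1 − 0.733)^2 = 0.929
ΔR = 0.929 − 0.733 = 0.196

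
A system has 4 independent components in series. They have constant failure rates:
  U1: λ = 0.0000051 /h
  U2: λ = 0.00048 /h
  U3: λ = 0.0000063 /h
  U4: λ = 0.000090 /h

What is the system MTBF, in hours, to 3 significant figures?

Series of exponential components: λ_sys = Σ λ_i
λ_sys = 0.0000051 + 0.00048 + 0.0000063 + 0.000090 = 5.8140e-04 /h
MTBF = 1 / λ_sys = 1720 h

1720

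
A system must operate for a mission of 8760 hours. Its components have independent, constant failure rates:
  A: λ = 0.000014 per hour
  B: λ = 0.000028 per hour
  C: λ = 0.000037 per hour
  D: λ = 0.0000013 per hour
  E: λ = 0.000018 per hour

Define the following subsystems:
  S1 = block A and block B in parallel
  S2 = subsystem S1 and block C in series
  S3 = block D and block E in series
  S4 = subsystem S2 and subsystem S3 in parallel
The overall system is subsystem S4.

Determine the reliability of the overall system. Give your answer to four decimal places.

0.9541

R(A) = exp(−0.000014 × 8760) = 0.884582
R(B) = exp(−0.000028 × 8760) = 0.782485
R(C) = exp(−0.000037 × 8760) = 0.723163
R(D) = exp(−0.0000013 × 8760) = 0.988677
R(E) = exp(−0.000018 × 8760) = 0.854123
Parallel (A and B): 1 − (1 − 0.884582)(1 − 0.782485) = 0.974895
Series ([0.974895] and C): 0.974895 × 0.723163 = 0.705008
Series (D and E): 0.988677 × 0.854123 = 0.844452
Parallel ([0.705008] and [0.844452]): 1 − (1 − 0.705008)(1 − 0.844452) = 0.9541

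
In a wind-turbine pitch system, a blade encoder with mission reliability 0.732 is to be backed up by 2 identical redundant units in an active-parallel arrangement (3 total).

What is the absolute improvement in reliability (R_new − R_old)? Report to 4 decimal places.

R_before = 0.732
R_after = 1 − (1 − 0.732)^3 = 0.9808
ΔR = 0.9808 − 0.732 = 0.2488

0.2488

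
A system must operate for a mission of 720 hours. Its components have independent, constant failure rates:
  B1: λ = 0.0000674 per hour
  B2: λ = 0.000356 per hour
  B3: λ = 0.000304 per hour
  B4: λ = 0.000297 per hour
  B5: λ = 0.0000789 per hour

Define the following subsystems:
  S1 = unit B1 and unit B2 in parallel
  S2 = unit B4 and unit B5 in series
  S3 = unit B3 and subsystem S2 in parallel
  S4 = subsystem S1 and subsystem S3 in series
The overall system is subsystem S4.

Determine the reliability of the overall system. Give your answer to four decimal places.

0.9432

R(B1) = exp(−0.0000674 × 720) = 0.952631
R(B2) = exp(−0.000356 × 720) = 0.773894
R(B3) = exp(−0.000304 × 720) = 0.803418
R(B4) = exp(−0.000297 × 720) = 0.807478
R(B5) = exp(−0.0000789 × 720) = 0.944775
Parallel (B1 and B2): 1 − (1 − 0.952631)(1 − 0.773894) = 0.989290
Series (B4 and B5): 0.807478 × 0.944775 = 0.762885
Parallel (B3 and [0.762885]): 1 − (1 − 0.803418)(1 − 0.762885) = 0.953387
Series ([0.989290] and [0.953387]): 0.989290 × 0.953387 = 0.9432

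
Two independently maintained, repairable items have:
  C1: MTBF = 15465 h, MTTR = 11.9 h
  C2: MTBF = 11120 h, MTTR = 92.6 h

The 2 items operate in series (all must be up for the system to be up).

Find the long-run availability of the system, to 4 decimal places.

A(C1) = MTBF/(MTBF+MTTR) = 15465/(15465+11.9) = 0.999231
A(C2) = MTBF/(MTBF+MTTR) = 11120/(11120+92.6) = 0.991741
Series availability: 0.999231 × 0.991741 = 0.9910

0.9910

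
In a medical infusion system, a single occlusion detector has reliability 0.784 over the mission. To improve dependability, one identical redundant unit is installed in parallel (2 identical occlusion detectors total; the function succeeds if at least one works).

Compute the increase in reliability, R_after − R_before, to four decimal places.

R_before = 0.784
R_after = 1 − (1 − 0.784)^2 = 0.9533
ΔR = 0.9533 − 0.784 = 0.1693

0.1693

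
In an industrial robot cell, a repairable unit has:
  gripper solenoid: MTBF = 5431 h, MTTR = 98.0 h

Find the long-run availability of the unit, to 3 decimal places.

0.982

A(gripper solenoid) = MTBF/(MTBF+MTTR) = 5431/(5431+98.0) = 0.982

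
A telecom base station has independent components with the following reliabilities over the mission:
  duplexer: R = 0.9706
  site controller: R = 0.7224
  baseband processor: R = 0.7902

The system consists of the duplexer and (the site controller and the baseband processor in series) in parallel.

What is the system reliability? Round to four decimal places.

Series (site controller and baseband processor): 0.722400 × 0.790200 = 0.570840
Parallel (duplexer and [0.570840]): 1 − (1 − 0.970600)(1 − 0.570840) = 0.9874

0.9874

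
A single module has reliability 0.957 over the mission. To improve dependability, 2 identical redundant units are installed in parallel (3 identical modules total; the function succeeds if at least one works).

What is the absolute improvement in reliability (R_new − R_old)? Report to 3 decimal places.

R_before = 0.957
R_after = 1 − (1 − 0.957)^3 = 1.000
ΔR = 1.000 − 0.957 = 0.043

0.043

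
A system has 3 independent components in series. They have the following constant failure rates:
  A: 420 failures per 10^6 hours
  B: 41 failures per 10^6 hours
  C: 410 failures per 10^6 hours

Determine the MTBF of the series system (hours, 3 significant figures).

Series of exponential components: λ_sys = Σ λ_i
λ_sys = 0.00042 + 0.000041 + 0.00041 = 8.7100e-04 /h
MTBF = 1 / λ_sys = 1150 h

1150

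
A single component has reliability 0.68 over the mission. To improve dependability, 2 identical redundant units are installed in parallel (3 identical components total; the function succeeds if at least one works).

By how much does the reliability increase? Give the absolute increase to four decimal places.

R_before = 0.68
R_after = 1 − (1 − 0.68)^3 = 0.9672
ΔR = 0.9672 − 0.68 = 0.2872

0.2872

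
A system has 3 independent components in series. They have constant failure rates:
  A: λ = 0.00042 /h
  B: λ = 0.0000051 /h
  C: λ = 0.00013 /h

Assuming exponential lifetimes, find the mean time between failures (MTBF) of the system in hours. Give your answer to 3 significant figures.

1800

Series of exponential components: λ_sys = Σ λ_i
λ_sys = 0.00042 + 0.0000051 + 0.00013 = 5.5510e-04 /h
MTBF = 1 / λ_sys = 1800 h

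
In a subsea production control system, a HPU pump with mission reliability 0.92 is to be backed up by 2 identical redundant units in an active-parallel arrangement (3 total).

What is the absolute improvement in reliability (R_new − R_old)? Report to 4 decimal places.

0.0795

R_before = 0.92
R_after = 1 − (1 − 0.92)^3 = 0.9995
ΔR = 0.9995 − 0.92 = 0.0795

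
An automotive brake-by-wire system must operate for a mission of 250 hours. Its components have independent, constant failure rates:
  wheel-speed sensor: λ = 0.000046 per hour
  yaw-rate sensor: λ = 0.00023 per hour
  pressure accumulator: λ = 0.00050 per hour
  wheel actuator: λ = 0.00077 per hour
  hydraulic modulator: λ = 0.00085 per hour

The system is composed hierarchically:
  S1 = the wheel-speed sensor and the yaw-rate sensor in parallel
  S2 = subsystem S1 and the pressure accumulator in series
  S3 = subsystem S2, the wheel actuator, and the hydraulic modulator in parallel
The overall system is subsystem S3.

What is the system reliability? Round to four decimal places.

0.9960

R(wheel-speed sensor) = exp(−0.000046 × 250) = 0.988566
R(yaw-rate sensor) = exp(−0.00023 × 250) = 0.944122
R(pressure accumulator) = exp(−0.00050 × 250) = 0.882497
R(wheel actuator) = exp(−0.00077 × 250) = 0.824894
R(hydraulic modulator) = exp(−0.00085 × 250) = 0.808560
Parallel (wheel-speed sensor and yaw-rate sensor): 1 − (1 − 0.988566)(1 − 0.944122) = 0.999361
Series ([0.999361] and pressure accumulator): 0.999361 × 0.882497 = 0.881933
Parallel ([0.881933], wheel actuator, and hydraulic modulator): 1 − (1 − 0.881933)(1 − 0.824894)(1 − 0.808560) = 0.9960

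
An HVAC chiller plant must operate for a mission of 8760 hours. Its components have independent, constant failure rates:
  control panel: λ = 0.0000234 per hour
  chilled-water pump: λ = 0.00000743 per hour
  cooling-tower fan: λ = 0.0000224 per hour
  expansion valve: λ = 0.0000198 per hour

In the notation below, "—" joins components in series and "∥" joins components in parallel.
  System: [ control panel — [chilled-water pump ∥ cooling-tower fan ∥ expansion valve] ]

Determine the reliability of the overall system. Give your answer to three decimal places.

0.813

R(control panel) = exp(−0.0000234 × 8760) = 0.81466
R(chilled-water pump) = exp(−0.00000743 × 8760) = 0.93699
R(cooling-tower fan) = exp(−0.0000224 × 8760) = 0.82183
R(expansion valve) = exp(−0.0000198 × 8760) = 0.84076
Parallel (chilled-water pump, cooling-tower fan, and expansion valve): 1 − (1 − 0.93699)(1 − 0.82183)(1 − 0.84076) = 0.99821
Series (control panel and [0.99821]): 0.81466 × 0.99821 = 0.813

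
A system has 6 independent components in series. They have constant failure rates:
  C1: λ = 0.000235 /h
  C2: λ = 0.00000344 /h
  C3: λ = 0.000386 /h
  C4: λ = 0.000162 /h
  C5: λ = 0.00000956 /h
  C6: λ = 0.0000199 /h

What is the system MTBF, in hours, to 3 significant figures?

1230

Series of exponential components: λ_sys = Σ λ_i
λ_sys = 0.000235 + 0.00000344 + 0.000386 + 0.000162 + 0.00000956 + 0.0000199 = 8.1590e-04 /h
MTBF = 1 / λ_sys = 1230 h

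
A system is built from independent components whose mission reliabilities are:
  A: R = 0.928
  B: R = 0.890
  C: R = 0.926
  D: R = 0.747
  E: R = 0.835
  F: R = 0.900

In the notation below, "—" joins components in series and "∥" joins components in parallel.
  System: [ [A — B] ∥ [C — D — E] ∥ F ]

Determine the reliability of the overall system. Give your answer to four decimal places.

0.9926

Series (A and B): 0.928000 × 0.890000 = 0.825920
Series (C, D, and E): 0.926000 × 0.747000 × 0.835000 = 0.577588
Parallel ([0.825920], [0.577588], and F): 1 − (1 − 0.825920)(1 − 0.577588)(1 − 0.900000) = 0.9926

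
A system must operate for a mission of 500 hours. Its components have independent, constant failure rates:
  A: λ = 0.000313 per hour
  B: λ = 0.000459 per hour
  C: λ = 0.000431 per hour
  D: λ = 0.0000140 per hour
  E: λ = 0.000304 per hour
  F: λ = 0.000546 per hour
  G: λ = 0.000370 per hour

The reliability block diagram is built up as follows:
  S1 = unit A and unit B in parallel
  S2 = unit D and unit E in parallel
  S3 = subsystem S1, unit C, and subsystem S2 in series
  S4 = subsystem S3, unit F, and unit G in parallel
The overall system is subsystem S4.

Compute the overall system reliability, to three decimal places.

R(A) = exp(−0.000313 × 500) = 0.85513
R(B) = exp(−0.000459 × 500) = 0.79493
R(C) = exp(−0.000431 × 500) = 0.80614
R(D) = exp(−0.0000140 × 500) = 0.99302
R(E) = exp(−0.000304 × 500) = 0.85899
R(F) = exp(−0.000546 × 500) = 0.76109
R(G) = exp(−0.000370 × 500) = 0.83110
Parallel (A and B): 1 − (1 − 0.85513)(1 − 0.79493) = 0.97029
Parallel (D and E): 1 − (1 − 0.99302)(1 − 0.85899) = 0.99902
Series ([0.97029], C, and [0.99902]): 0.97029 × 0.80614 × 0.99902 = 0.78142
Parallel ([0.78142], F, and G): 1 − (1 − 0.78142)(1 − 0.76109)(1 − 0.83110) = 0.991

0.991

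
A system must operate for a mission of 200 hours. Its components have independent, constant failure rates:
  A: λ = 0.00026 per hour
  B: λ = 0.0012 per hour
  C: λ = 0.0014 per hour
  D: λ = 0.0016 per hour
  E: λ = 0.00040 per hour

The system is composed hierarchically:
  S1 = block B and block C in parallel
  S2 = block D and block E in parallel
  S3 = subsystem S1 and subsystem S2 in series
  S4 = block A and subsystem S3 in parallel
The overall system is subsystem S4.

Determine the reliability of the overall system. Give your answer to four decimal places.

R(A) = exp(−0.00026 × 200) = 0.949329
R(B) = exp(−0.0012 × 200) = 0.786628
R(C) = exp(−0.0014 × 200) = 0.755784
R(D) = exp(−0.0016 × 200) = 0.726149
R(E) = exp(−0.00040 × 200) = 0.923116
Parallel (B and C): 1 − (1 − 0.786628)(1 − 0.755784) = 0.947891
Parallel (D and E): 1 − (1 − 0.726149)(1 − 0.923116) = 0.978945
Series ([0.947891] and [0.978945]): 0.947891 × 0.978945 = 0.927933
Parallel (A and [0.927933]): 1 − (1 − 0.949329)(1 − 0.927933) = 0.9963

0.9963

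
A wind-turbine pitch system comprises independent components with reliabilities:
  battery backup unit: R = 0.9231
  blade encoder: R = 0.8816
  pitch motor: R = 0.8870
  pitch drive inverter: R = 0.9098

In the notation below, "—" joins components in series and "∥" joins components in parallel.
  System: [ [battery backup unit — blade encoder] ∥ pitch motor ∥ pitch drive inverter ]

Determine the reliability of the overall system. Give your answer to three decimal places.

Series (battery backup unit and blade encoder): 0.92310 × 0.88160 = 0.81380
Parallel ([0.81380], pitch motor, and pitch drive inverter): 1 − (1 − 0.81380)(1 − 0.88700)(1 − 0.90980) = 0.998

0.998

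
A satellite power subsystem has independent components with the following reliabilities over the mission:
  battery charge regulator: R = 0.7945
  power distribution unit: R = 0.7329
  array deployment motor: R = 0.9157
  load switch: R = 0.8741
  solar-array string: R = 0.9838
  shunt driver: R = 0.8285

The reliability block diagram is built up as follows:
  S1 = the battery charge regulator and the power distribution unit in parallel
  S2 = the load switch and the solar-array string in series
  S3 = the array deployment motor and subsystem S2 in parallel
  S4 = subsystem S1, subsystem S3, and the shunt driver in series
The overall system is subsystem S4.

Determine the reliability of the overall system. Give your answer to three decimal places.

0.774

Parallel (battery charge regulator and power distribution unit): 1 − (1 − 0.79450)(1 − 0.73290) = 0.94511
Series (load switch and solar-array string): 0.87410 × 0.98380 = 0.85994
Parallel (array deployment motor and [0.85994]): 1 − (1 − 0.91570)(1 − 0.85994) = 0.98819
Series ([0.94511], [0.98819], and shunt driver): 0.94511 × 0.98819 × 0.82850 = 0.774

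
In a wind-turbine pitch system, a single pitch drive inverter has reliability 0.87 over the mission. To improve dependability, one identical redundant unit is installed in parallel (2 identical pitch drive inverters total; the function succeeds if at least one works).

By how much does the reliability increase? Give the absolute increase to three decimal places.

R_before = 0.87
R_after = 1 − (1 − 0.87)^2 = 0.983
ΔR = 0.983 − 0.87 = 0.113

0.113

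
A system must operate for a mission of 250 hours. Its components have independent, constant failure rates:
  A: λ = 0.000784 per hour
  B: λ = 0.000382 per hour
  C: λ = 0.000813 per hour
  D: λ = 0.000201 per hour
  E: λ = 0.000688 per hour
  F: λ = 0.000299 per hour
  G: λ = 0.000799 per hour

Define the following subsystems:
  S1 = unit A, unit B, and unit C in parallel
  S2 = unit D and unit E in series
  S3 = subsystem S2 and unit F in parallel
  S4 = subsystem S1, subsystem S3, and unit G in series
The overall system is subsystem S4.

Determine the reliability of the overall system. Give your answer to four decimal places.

0.8048

R(A) = exp(−0.000784 × 250) = 0.822012
R(B) = exp(−0.000382 × 250) = 0.908918
R(C) = exp(−0.000813 × 250) = 0.816074
R(D) = exp(−0.000201 × 250) = 0.950992
R(E) = exp(−0.000688 × 250) = 0.841979
R(F) = exp(−0.000299 × 250) = 0.927975
R(G) = exp(−0.000799 × 250) = 0.818935
Parallel (A, B, and C): 1 − (1 − 0.822012)(1 − 0.908918)(1 − 0.816074) = 0.997018
Series (D and E): 0.950992 × 0.841979 = 0.800715
Parallel ([0.800715] and F): 1 − (1 − 0.800715)(1 − 0.927975) = 0.985646
Series ([0.997018], [0.985646], and G): 0.997018 × 0.985646 × 0.818935 = 0.8048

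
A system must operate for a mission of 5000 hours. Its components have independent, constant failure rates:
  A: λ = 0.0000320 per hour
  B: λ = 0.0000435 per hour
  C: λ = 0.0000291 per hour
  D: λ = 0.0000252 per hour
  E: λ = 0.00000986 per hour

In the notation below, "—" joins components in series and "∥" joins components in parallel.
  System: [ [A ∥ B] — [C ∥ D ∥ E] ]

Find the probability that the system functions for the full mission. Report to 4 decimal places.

R(A) = exp(−0.0000320 × 5000) = 0.852144
R(B) = exp(−0.0000435 × 5000) = 0.804528
R(C) = exp(−0.0000291 × 5000) = 0.864590
R(D) = exp(−0.0000252 × 5000) = 0.881615
R(E) = exp(−0.00000986 × 5000) = 0.951896
Parallel (A and B): 1 − (1 − 0.852144)(1 − 0.804528) = 0.971098
Parallel (C, D, and E): 1 − (1 − 0.864590)(1 − 0.881615)(1 − 0.951896) = 0.999229
Series ([0.971098] and [0.999229]): 0.971098 × 0.999229 = 0.9703

0.9703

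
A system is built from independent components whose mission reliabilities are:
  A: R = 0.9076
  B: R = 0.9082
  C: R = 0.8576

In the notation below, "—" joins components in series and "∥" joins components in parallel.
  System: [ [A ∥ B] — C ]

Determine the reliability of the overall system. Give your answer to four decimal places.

Parallel (A and B): 1 − (1 − 0.907600)(1 − 0.908200) = 0.991518
Series ([0.991518] and C): 0.991518 × 0.857600 = 0.8503

0.8503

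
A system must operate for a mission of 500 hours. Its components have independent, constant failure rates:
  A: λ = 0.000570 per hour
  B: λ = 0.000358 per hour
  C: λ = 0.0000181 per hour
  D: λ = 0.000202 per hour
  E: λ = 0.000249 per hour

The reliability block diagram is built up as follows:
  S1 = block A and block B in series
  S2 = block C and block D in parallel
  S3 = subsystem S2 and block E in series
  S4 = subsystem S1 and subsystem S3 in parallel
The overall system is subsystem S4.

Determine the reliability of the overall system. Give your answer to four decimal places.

R(A) = exp(−0.000570 × 500) = 0.752014
R(B) = exp(−0.000358 × 500) = 0.836106
R(C) = exp(−0.0000181 × 500) = 0.990991
R(D) = exp(−0.000202 × 500) = 0.903933
R(E) = exp(−0.000249 × 500) = 0.882938
Series (A and B): 0.752014 × 0.836106 = 0.628763
Parallel (C and D): 1 − (1 − 0.990991)(1 − 0.903933) = 0.999135
Series ([0.999135] and E): 0.999135 × 0.882938 = 0.882174
Parallel ([0.628763] and [0.882174]): 1 − (1 − 0.628763)(1 − 0.882174) = 0.9563

0.9563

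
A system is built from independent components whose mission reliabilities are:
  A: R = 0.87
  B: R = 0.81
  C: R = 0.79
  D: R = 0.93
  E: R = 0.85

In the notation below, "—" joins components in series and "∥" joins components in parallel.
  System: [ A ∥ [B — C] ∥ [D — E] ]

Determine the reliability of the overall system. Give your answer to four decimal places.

Series (B and C): 0.810000 × 0.790000 = 0.639900
Series (D and E): 0.930000 × 0.850000 = 0.790500
Parallel (A, [0.639900], and [0.790500]): 1 − (1 − 0.870000)(1 − 0.639900)(1 − 0.790500) = 0.9902

0.9902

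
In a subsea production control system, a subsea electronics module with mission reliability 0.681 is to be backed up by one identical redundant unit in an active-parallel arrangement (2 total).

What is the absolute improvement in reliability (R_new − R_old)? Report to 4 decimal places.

R_before = 0.681
R_after = 1 − (1 − 0.681)^2 = 0.8982
ΔR = 0.8982 − 0.681 = 0.2172

0.2172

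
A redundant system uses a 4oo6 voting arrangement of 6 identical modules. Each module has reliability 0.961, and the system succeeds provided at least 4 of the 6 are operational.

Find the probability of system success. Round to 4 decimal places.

R = Σ_{i=4}^{6} C(6,i) p^i (1−p)^{6−i} with p = 0.961
C(6,4)·0.961^4·0.039^2 = 0.019459
C(6,5)·0.961^5·0.039^1 = 0.191793
C(6,6)·0.961^6·0.039^0 = 0.787663
Sum = 0.9989

0.9989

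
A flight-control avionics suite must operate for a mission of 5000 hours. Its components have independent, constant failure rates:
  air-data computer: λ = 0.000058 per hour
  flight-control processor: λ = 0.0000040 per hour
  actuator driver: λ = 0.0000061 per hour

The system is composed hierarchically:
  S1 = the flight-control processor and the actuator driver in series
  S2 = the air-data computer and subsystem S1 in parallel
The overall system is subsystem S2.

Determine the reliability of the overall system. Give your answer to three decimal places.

R(air-data computer) = exp(−0.000058 × 5000) = 0.74826
R(flight-control processor) = exp(−0.0000040 × 5000) = 0.98020
R(actuator driver) = exp(−0.0000061 × 5000) = 0.96996
Series (flight-control processor and actuator driver): 0.98020 × 0.96996 = 0.95075
Parallel (air-data computer and [0.95075]): 1 − (1 − 0.74826)(1 − 0.95075) = 0.988

0.988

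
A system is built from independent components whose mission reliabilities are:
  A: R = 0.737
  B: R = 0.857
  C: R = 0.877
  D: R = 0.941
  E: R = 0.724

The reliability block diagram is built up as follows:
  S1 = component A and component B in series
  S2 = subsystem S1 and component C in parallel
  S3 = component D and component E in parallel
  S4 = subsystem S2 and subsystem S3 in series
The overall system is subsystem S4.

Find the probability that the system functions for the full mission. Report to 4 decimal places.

0.9391

Series (A and B): 0.737000 × 0.857000 = 0.631609
Parallel ([0.631609] and C): 1 − (1 − 0.631609)(1 − 0.877000) = 0.954688
Parallel (D and E): 1 − (1 − 0.941000)(1 − 0.724000) = 0.983716
Series ([0.954688] and [0.983716]): 0.954688 × 0.983716 = 0.9391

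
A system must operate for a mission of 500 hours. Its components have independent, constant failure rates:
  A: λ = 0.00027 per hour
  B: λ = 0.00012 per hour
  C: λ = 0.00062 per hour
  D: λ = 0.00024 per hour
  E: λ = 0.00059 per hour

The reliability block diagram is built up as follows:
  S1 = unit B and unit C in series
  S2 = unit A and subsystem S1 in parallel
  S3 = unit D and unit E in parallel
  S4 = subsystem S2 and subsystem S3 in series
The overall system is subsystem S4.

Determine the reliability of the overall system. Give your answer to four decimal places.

R(A) = exp(−0.00027 × 500) = 0.873716
R(B) = exp(−0.00012 × 500) = 0.941765
R(C) = exp(−0.00062 × 500) = 0.733447
R(D) = exp(−0.00024 × 500) = 0.886920
R(E) = exp(−0.00059 × 500) = 0.744532
Series (B and C): 0.941765 × 0.733447 = 0.690735
Parallel (A and [0.690735]): 1 − (1 − 0.873716)(1 − 0.690735) = 0.960945
Parallel (D and E): 1 − (1 − 0.886920)(1 − 0.744532) = 0.971112
Series ([0.960945] and [0.971112]): 0.960945 × 0.971112 = 0.9332

0.9332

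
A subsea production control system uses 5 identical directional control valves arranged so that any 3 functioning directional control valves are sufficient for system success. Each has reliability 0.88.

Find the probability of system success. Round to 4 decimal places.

R = Σ_{i=3}^{5} C(5,i) p^i (1−p)^{5−i} with p = 0.88
C(5,3)·0.88^3·0.12^2 = 0.098132
C(5,4)·0.88^4·0.12^1 = 0.359817
C(5,5)·0.88^5·0.12^0 = 0.527732
Sum = 0.9857

0.9857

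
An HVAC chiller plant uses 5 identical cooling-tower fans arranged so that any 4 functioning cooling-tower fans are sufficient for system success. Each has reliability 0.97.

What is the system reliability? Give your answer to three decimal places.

0.992

R = Σ_{i=4}^{5} C(5,i) p^i (1−p)^{5−i} with p = 0.97
C(5,4)·0.97^4·0.03^1 = 0.13279
C(5,5)·0.97^5·0.03^0 = 0.85873
Sum = 0.992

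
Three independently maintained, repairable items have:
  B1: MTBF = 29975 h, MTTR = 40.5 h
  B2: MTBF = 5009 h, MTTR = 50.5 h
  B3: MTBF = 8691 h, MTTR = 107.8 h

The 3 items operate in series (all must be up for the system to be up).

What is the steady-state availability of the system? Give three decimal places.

A(B1) = MTBF/(MTBF+MTTR) = 29975/(29975+40.5) = 0.998651
A(B2) = MTBF/(MTBF+MTTR) = 5009/(5009+50.5) = 0.990019
A(B3) = MTBF/(MTBF+MTTR) = 8691/(8691+107.8) = 0.987748
Series availability: 0.998651 × 0.990019 × 0.987748 = 0.977

0.977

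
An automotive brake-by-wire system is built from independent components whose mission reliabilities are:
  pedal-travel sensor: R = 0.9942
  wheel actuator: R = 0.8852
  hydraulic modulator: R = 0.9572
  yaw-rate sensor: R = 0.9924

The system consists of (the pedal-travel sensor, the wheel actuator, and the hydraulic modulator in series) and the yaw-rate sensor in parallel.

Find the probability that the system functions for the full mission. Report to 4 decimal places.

0.9988

Series (pedal-travel sensor, wheel actuator, and hydraulic modulator): 0.994200 × 0.885200 × 0.957200 = 0.842399
Parallel ([0.842399] and yaw-rate sensor): 1 − (1 − 0.842399)(1 − 0.992400) = 0.9988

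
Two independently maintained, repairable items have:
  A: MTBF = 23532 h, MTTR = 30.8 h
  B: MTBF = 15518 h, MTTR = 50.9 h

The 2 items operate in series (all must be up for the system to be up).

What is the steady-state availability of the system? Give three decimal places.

A(A) = MTBF/(MTBF+MTTR) = 23532/(23532+30.8) = 0.998693
A(B) = MTBF/(MTBF+MTTR) = 15518/(15518+50.9) = 0.996731
Series availability: 0.998693 × 0.996731 = 0.995

0.995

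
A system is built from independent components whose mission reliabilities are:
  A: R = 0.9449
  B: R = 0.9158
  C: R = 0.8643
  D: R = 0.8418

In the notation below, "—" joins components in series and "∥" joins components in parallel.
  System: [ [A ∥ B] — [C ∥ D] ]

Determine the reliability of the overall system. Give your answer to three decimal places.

0.974

Parallel (A and B): 1 − (1 − 0.94490)(1 − 0.91580) = 0.99536
Parallel (C and D): 1 − (1 − 0.86430)(1 − 0.84180) = 0.97853
Series ([0.99536] and [0.97853]): 0.99536 × 0.97853 = 0.974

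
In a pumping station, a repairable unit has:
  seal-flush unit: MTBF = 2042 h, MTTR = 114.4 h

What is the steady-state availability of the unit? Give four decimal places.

0.9469

A(seal-flush unit) = MTBF/(MTBF+MTTR) = 2042/(2042+114.4) = 0.9469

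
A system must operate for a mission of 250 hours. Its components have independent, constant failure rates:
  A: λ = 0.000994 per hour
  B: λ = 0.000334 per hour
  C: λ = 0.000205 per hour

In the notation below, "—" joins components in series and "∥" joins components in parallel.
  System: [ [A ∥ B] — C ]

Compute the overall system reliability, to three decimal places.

0.933

R(A) = exp(−0.000994 × 250) = 0.77997
R(B) = exp(−0.000334 × 250) = 0.91989
R(C) = exp(−0.000205 × 250) = 0.95004
Parallel (A and B): 1 − (1 − 0.77997)(1 − 0.91989) = 0.98237
Series ([0.98237] and C): 0.98237 × 0.95004 = 0.933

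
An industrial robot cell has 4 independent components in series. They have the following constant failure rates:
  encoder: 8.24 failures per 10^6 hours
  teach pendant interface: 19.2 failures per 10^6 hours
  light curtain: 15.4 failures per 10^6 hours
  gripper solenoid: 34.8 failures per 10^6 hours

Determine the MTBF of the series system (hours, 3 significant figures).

12900

Series of exponential components: λ_sys = Σ λ_i
λ_sys = 0.00000824 + 0.0000192 + 0.0000154 + 0.0000348 = 7.7640e-05 /h
MTBF = 1 / λ_sys = 12900 h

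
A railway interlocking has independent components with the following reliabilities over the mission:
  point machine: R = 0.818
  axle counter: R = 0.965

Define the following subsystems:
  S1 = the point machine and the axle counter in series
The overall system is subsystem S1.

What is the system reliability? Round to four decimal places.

Series (point machine and axle counter): 0.818000 × 0.965000 = 0.7894

0.7894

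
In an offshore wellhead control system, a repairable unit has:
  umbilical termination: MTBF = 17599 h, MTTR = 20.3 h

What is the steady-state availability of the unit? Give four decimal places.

0.9988

A(umbilical termination) = MTBF/(MTBF+MTTR) = 17599/(17599+20.3) = 0.9988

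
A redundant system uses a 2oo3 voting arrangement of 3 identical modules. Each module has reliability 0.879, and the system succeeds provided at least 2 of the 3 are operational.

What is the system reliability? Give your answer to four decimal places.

R = Σ_{i=2}^{3} C(3,i) p^i (1−p)^{3−i} with p = 0.879
C(3,2)·0.879^2·0.121^1 = 0.280469
C(3,3)·0.879^3·0.121^0 = 0.679151
Sum = 0.9596

0.9596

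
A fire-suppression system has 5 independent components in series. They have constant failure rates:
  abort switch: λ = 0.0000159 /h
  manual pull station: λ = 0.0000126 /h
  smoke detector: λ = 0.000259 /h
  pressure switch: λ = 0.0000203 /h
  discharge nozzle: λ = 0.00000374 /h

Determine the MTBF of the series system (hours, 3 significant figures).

Series of exponential components: λ_sys = Σ λ_i
λ_sys = 0.0000159 + 0.0000126 + 0.000259 + 0.0000203 + 0.00000374 = 3.1154e-04 /h
MTBF = 1 / λ_sys = 3210 h

3210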